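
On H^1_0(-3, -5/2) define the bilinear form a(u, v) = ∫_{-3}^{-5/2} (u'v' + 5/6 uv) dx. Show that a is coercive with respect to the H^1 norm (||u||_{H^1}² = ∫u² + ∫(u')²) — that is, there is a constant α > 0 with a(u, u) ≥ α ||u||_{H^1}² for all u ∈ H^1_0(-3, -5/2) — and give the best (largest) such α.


α = (5 + 24*π^2)/(6*(1 + 4*π^2))

Coercivity of a(·,·) on H^1_0(-3, -5/2) means a(u, u) ≥ α ||u||_{H^1}² for every u ∈ H^1_0.
The interval has length L = 1/2, and Poincaré/coercivity depend only on L. Here a(u, u) = ∫(u')² + (5/6)·∫u².
Here 0 < c = 5/6 < 1. The condition a(u,u) ≥ α||u||_{H^1}² reads (1−α)∫(u')² ≥ (α−c)∫u². Any admissible α is ≤ 1 (rapidly oscillating u have ∫u²/∫(u')² → 0), and α = 1 would force 0 ≥ (1−c)∫u², impossible since c < 1; so 1−α > 0. By the sharp Poincaré inequality on H^1_0 of an interval of length L, ∫(u')² ≥ (π/L)²∫u² with equality for the first sine mode sin(π(x−x₀)/L) (x₀ the left endpoint), so the inequality holds for all u iff (1−α)(π/L)² ≥ α − c, i.e. α ≤ ((π/L)² + c)/((π/L)² + 1) = (1 + c(L/π)²)/(1 + (L/π)²). With (π/L)² = 4*π^2 and c = 5/6, the largest admissible constant is α = ((π/L)² + c)/((π/L)² + 1).
Simplifying, α = (5 + 24*π^2)/(6*(1 + 4*π^2)).


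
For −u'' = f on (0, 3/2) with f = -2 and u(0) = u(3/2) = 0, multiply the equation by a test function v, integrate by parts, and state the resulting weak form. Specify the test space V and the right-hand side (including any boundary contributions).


V = H^1_0(0, 3/2) (so v(0) = v(3/2) = 0); weak form: ∫_0^3/2 u'v' dx = ∫_0^3/2 (-2) v dx for all v ∈ V.

Multiply both sides by a test function v and integrate from 0 to 3/2:
  ∫_0^3/2 −u''(x) v(x) dx = ∫_0^3/2 f(x) v(x) dx.
Integrate the LHS by parts once:
  ∫_0^3/2 −u'' v dx = −[u'(x) v(x)]_0^3/2 + ∫_0^3/2 u'(x) v'(x) dx.
Thus ∫_0^3/2 u'(x) v'(x) dx = ∫_0^3/2 f(x) v(x) dx + [u'(x) v(x)]_0^3/2.
Choose V so that boundary terms are either known or forced to vanish.
u is Dirichlet: u(0) = u(3/2) = 0. Let V = H^1_0(0, 3/2); then v(0) = v(3/2) = 0, and [u' v]_0^3/2 = 0.
Weak formulation: find u (satisfying any essential BC) such that ∫_0^3/2 u'(x) v'(x) dx = ∫_0^3/2 f v dx for all v ∈ V.
Substituting f(x) = -2, the right-hand side is ∫_0^3/2 (-2) v dx.


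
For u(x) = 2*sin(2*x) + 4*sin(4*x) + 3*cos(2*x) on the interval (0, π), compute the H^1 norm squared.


||u||_{H^1(0,π)}^2 = 337*π/2

u'(x) = -6*sin(2*x) + 4*cos(2*x) + 16*cos(4*x).
Expand u² and (u')² and integrate term by term on (0, π), using: for integers n ≥ 1, ∫_0^π sin²(nx) dx = ∫_0^π cos²(nx) dx = π/2; for n ≠ n', ∫_0^π sin(nx)sin(n'x) dx = ∫_0^π cos(nx)cos(n'x) dx = 0; and by product-to-sum, ∫_0^π sin(nx)cos(n'x) dx = ½∫_0^π [sin((n+n')x) + sin((n−n')x)] dx, which is 0 when n+n' is even and 2n/(n²−n'²) when n+n' is odd (it need not vanish on (0, π)).
  u² squared terms: (2)²·∫sin(2x)² dx = 4·π/2 = 2*π;  (3)²·∫cos(2x)² dx = 9·π/2 = 9*π/2;  (4)²·∫sin(4x)² dx = 16·π/2 = 8*π.
  u² cross terms: 2·(2)·(3)·∫sin(2x)·cos(2x) dx = 12·(0) = 0;  2·(2)·(4)·∫sin(2x)·sin(4x) dx = 16·(0) = 0;  2·(3)·(4)·∫cos(2x)·sin(4x) dx = 24·(0) = 0.
  So ∫_0^π u² dx = 2*π + 9*π/2 + 8*π + 0 + 0 + 0 = 29*π/2.
  (u')² squared terms: (-6)²·∫sin(2x)² dx = 36·π/2 = 18*π;  (4)²·∫cos(2x)² dx = 16·π/2 = 8*π;  (16)²·∫cos(4x)² dx = 256·π/2 = 128*π.
  (u')² cross terms: 2·(-6)·(4)·∫sin(2x)·cos(2x) dx = -48·(0) = 0;  2·(-6)·(16)·∫sin(2x)·cos(4x) dx = -192·(0) = 0;  2·(4)·(16)·∫cos(2x)·cos(4x) dx = 128·(0) = 0.
  So ∫_0^π (u')² dx = 18*π + 8*π + 128*π + 0 + 0 + 0 = 154*π.
||u||_{H^1}^2 = (29*π/2) + (154*π) = 337*π/2.


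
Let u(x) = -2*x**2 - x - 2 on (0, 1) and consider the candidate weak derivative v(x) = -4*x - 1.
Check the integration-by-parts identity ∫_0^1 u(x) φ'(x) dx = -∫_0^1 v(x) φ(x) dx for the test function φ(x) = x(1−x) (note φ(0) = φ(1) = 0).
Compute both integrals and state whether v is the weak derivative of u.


LHS = 1/2, RHS = 1/2. Yes, v = u' weakly.

u(x) = -2*x**2 - x - 2, classical derivative u'(x) = -4*x - 1.
φ(x) = x(1−x), so φ'(x) = 1 - 2*x.
Note φ(0) = φ(1) = 0, so the boundary term u·φ vanishes.
LHS = ∫_0^1 u(x) φ'(x) dx = ∫_0^1 (4*x^3 + 3*x - 2) dx. Term by term:
  ∫_0^1 4*x^3 dx = 1;  ∫_0^1 3*x dx = 3/2;  ∫_0^1 -2 dx = -2.
Sum: 1 + 3/2 − 2 = 1/2.
So LHS = 1/2.
∫_0^1 v(x) φ(x) dx = ∫_0^1 (4*x^3 - 3*x^2 - x) dx. Term by term:
  ∫_0^1 4*x^3 dx = 1;  ∫_0^1 -3*x^2 dx = -1;  ∫_0^1 -x dx = -1/2.
Sum: 1 − 1 − 1/2 = -1/2.
So RHS = -∫_0^1 v(x) φ(x) dx = 1/2.
LHS = RHS, so the identity holds for this test φ.
Moreover u is smooth here and v(x) = u'(x) = -4*x - 1 pointwise, so the identity holds for every test function. Hence v is the weak derivative of u.


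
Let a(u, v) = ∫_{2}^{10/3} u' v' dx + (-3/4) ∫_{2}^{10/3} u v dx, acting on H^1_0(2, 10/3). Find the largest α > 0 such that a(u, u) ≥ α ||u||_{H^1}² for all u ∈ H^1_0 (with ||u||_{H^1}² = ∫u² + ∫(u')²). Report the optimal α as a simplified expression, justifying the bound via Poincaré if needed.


α = 3*(-4 + 3*π^2)/(16 + 9*π^2)

Coercivity of a(·,·) on H^1_0(2, 10/3) means a(u, u) ≥ α ||u||_{H^1}² for every u ∈ H^1_0.
The interval has length L = 4/3, and Poincaré/coercivity depend only on L. Here a(u, u) = ∫(u')² + (-3/4)·∫u².
Here c = -3/4 < 0 with |c| < (π/L)² = 9*π^2/16, so coercivity still holds. The condition a(u,u) ≥ α||u||_{H^1}² reads (1−α)∫(u')² ≥ (α−c)∫u². Any admissible α is ≤ 1 (rapidly oscillating u have ∫u²/∫(u')² → 0), and α = 1 would force 0 ≥ (1−c)∫u², impossible since c < 1; so 1−α > 0. By the sharp Poincaré inequality on H^1_0 of an interval of length L, ∫(u')² ≥ (π/L)²∫u² with equality for the first sine mode sin(π(x−x₀)/L) (x₀ the left endpoint), so the inequality holds for all u iff (1−α)(π/L)² ≥ α − c, i.e. α ≤ ((π/L)² + c)/((π/L)² + 1) = (1 + c(L/π)²)/(1 + (L/π)²). (Direct route, valid since c ≤ 0: Poincaré gives c∫u² ≥ c(L/π)²∫(u')², so a(u,u) ≥ (1 + c(L/π)²)∫(u')², while ||u||_{H^1}² ≤ (1 + (L/π)²)∫(u')²; dividing yields the same α.) With (π/L)² = 9*π^2/16 and c = -3/4, the largest admissible constant is α = ((π/L)² + c)/((π/L)² + 1).
Simplifying, α = 3*(-4 + 3*π^2)/(16 + 9*π^2).


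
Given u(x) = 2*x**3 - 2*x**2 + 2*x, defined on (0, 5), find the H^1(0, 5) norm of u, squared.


||u||_{H^1}^2 = 326990/7

The H^1 norm (squared) on an interval (0, L) is
  ||u||_{H^1}^2 = ∫_0^L u(x)^2 dx + ∫_0^L u'(x)^2 dx.
Compute u'(x) = 6*x**2 - 4*x + 2.
Then u(x)^2 = 4*x**6 - 8*x**5 + 12*x**4 - 8*x**3 + 4*x**2 and u'(x)^2 = 36*x**4 - 48*x**3 + 40*x**2 - 16*x + 4.
Integrate each monomial from 0 to 5 using ∫_0^5 c·x^n dx = c·5^(n+1)/(n+1):
  ∫_0^5 u(x)^2 dx = ∫_0^5 (4*x^6 - 8*x^5 + 12*x^4 - 8*x^3 + 4*x^2) dx. Term by term:
    ∫_0^5 4*x^6 dx = 312500/7;  ∫_0^5 -8*x^5 dx = -62500/3;  ∫_0^5 12*x^4 dx = 7500;
    ∫_0^5 -8*x^3 dx = -1250;  ∫_0^5 4*x^2 dx = 500/3.
  Sum: 312500/7 − 62500/3 + 7500 − 1250 + 500/3 = 634750/21.
  ∫_0^5 u'(x)^2 dx = ∫_0^5 (36*x^4 - 48*x^3 + 40*x^2 - 16*x + 4) dx. Term by term:
    ∫_0^5 36*x^4 dx = 22500;  ∫_0^5 -48*x^3 dx = -7500;  ∫_0^5 40*x^2 dx = 5000/3;
    ∫_0^5 -16*x dx = -200;  ∫_0^5 4 dx = 20.
  Sum: 22500 − 7500 + 5000/3 − 200 + 20 = 49460/3.
Adding: ||u||_{H^1}^2 = 634750/21 + 49460/3 = 326990/7.


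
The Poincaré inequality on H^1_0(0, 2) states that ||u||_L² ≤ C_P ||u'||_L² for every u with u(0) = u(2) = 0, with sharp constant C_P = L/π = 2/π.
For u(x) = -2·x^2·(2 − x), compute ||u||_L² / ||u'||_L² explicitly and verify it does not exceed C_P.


||u||_L² / ||u'||_L² = sqrt(14)/7 < C_P = 2/π.

u(x) = -2·x^2·(2 − x), so u'(x) = 2*x*(3*x - 4).
u(x) = -2·x^2·(2 − x) vanishes at x = 0 and x = 2, so u ∈ H^1_0(0, 2). Differentiate via the product rule and integrate the resulting polynomials term by term.
  ∫_0^2 u² dx = ∫_0^2 (4*x^6 - 16*x^5 + 16*x^4) dx. Term by term:
    ∫_0^2 4*x^6 dx = 512/7;  ∫_0^2 -16*x^5 dx = -512/3;  ∫_0^2 16*x^4 dx = 512/5.
  Sum: 512/7 − 512/3 + 512/5 = 512/105.
  ∫_0^2 (u')² dx = ∫_0^2 (36*x^4 - 96*x^3 + 64*x^2) dx. Term by term:
    ∫_0^2 36*x^4 dx = 1152/5;  ∫_0^2 -96*x^3 dx = -384;  ∫_0^2 64*x^2 dx = 512/3.
  Sum: 1152/5 − 384 + 512/3 = 256/15.
∫_0^2 u² dx = 512/105, so ||u||_L² = 16*sqrt(210)/105.
∫_0^2 (u')² dx = 256/15, so ||u'||_L² = 16*sqrt(15)/15.
Ratio ||u||_L² / ||u'||_L² = sqrt(14)/7.
Sharp Poincaré constant on H^1_0(0, 2) is C_P = L/π = 2/π, achieved by sin(π/2·x).
A polynomial bump cannot attain the sharp Poincaré constant (only the first sine eigenfunction does), so the ratio is strictly less than C_P, consistent with ||u||_L² ≤ C_P ||u'||_L².


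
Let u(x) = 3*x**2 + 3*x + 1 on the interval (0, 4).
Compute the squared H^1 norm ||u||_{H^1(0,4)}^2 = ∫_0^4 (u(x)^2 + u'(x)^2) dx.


||u||_{H^1}^2 = 22296/5

The H^1 norm (squared) on an interval (0, L) is
  ||u||_{H^1}^2 = ∫_0^L u(x)^2 dx + ∫_0^L u'(x)^2 dx.
Compute u'(x) = 6*x + 3.
Then u(x)^2 = 9*x**4 + 18*x**3 + 15*x**2 + 6*x + 1 and u'(x)^2 = 36*x**2 + 36*x + 9.
Integrate each monomial from 0 to 4 using ∫_0^4 c·x^n dx = c·4^(n+1)/(n+1):
  ∫_0^4 u(x)^2 dx = ∫_0^4 (9*x^4 + 18*x^3 + 15*x^2 + 6*x + 1) dx. Term by term:
    ∫_0^4 9*x^4 dx = 9216/5;  ∫_0^4 18*x^3 dx = 1152;  ∫_0^4 15*x^2 dx = 320;
    ∫_0^4 6*x dx = 48;  ∫_0^4 1 dx = 4.
  Sum: 9216/5 + 1152 + 320 + 48 + 4 = 16836/5.
  ∫_0^4 u'(x)^2 dx = ∫_0^4 (36*x^2 + 36*x + 9) dx. Term by term:
    ∫_0^4 36*x^2 dx = 768;  ∫_0^4 36*x dx = 288;  ∫_0^4 9 dx = 36.
  Sum: 768 + 288 + 36 = 1092.
Adding: ||u||_{H^1}^2 = 16836/5 + 1092 = 22296/5.


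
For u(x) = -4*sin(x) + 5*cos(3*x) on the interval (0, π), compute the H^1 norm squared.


||u||_{H^1(0,π)}^2 = 141*π

u'(x) = -15*sin(3*x) - 4*cos(x).
Expand u² and (u')² and integrate term by term on (0, π), using: for integers n ≥ 1, ∫_0^π sin²(nx) dx = ∫_0^π cos²(nx) dx = π/2; for n ≠ n', ∫_0^π sin(nx)sin(n'x) dx = ∫_0^π cos(nx)cos(n'x) dx = 0; and by product-to-sum, ∫_0^π sin(nx)cos(n'x) dx = ½∫_0^π [sin((n+n')x) + sin((n−n')x)] dx, which is 0 when n+n' is even and 2n/(n²−n'²) when n+n' is odd (it need not vanish on (0, π)).
  u² squared terms: (-4)²·∫sin(x)² dx = 16·π/2 = 8*π;  (5)²·∫cos(3x)² dx = 25·π/2 = 25*π/2.
  u² cross terms: 2·(-4)·(5)·∫sin(x)·cos(3x) dx = -40·(0) = 0.
  So ∫_0^π u² dx = 8*π + 25*π/2 + 0 = 41*π/2.
  (u')² squared terms: (-15)²·∫sin(3x)² dx = 225·π/2 = 225*π/2;  (-4)²·∫cos(x)² dx = 16·π/2 = 8*π.
  (u')² cross terms: 2·(-15)·(-4)·∫sin(3x)·cos(x) dx = 120·(0) = 0.
  So ∫_0^π (u')² dx = 225*π/2 + 8*π + 0 = 241*π/2.
||u||_{H^1}^2 = (41*π/2) + (241*π/2) = 141*π.


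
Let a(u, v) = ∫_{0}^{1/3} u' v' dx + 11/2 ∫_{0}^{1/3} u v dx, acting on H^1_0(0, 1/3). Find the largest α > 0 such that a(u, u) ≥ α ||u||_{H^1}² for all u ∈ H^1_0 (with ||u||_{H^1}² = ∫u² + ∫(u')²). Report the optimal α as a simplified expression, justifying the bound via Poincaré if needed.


α = 1

Coercivity of a(·,·) on H^1_0(0, 1/3) means a(u, u) ≥ α ||u||_{H^1}² for every u ∈ H^1_0.
The interval has length L = 1/3, and Poincaré/coercivity depend only on L. Here a(u, u) = ∫(u')² + (11/2)·∫u².
Here c = 11/2 ≥ 1, so a(u,u) = ∫(u')² + c∫u² ≥ ∫(u')² + ∫u² = ||u||_{H^1}², i.e. α = 1 works. No larger α is possible: a(u,u) ≥ α||u||_{H^1}² means (1−α)∫(u')² ≥ (α−c)∫u², and for the modes u_n = sin(nπ(x−x₀)/L) (x₀ the left endpoint) one has ∫u_n²/∫(u_n')² = (L/(nπ))² → 0, so a(u_n,u_n)/||u_n||_{H^1}² → 1. Hence the optimal constant is α = 1.
Therefore α = 1.


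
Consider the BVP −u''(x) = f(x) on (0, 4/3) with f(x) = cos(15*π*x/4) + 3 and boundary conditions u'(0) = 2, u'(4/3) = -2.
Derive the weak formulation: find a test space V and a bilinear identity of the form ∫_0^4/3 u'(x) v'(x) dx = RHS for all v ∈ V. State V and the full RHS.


V = H^1(0, 4/3) (v unrestricted at boundary; u is determined up to an additive constant); weak form: ∫_0^4/3 u'v' dx = ∫_0^4/3 (cos(15*π*x/4) + 3) v dx − 2·v(4/3) − 2·v(0) for all v ∈ V.

Multiply both sides by a test function v and integrate from 0 to 4/3:
  ∫_0^4/3 −u''(x) v(x) dx = ∫_0^4/3 f(x) v(x) dx.
Integrate the LHS by parts once:
  ∫_0^4/3 −u'' v dx = −[u'(x) v(x)]_0^4/3 + ∫_0^4/3 u'(x) v'(x) dx.
Thus ∫_0^4/3 u'(x) v'(x) dx = ∫_0^4/3 f(x) v(x) dx + [u'(x) v(x)]_0^4/3.
Choose V so that boundary terms are either known or forced to vanish.
u has inhomogeneous Neumann u'(0) = 2, u'(4/3) = -2. [u' v]_0^4/3 = (-2)·v(4/3) − (2)·v(0) = − 2·v(4/3) − 2·v(0). Take V = H^1(0, 4/3); boundary term becomes part of RHS.
Weak formulation: find u (satisfying any essential BC) such that ∫_0^4/3 u'(x) v'(x) dx = ∫_0^4/3 f v dx − 2·v(4/3) − 2·v(0) for all v ∈ V (Neumann data are natural BCs: they enter the RHS as boundary terms).
Substituting f(x) = cos(15*π*x/4) + 3, the right-hand side is ∫_0^4/3 (cos(15*π*x/4) + 3) v dx − 2·v(4/3) − 2·v(0).
Compatibility check (pure Neumann): taking v ≡ 1 ∈ V gives 0 = ∫_0^4/3 f dx + (-2) − (2), i.e. ∫_0^4/3 f dx must equal u'(0) − u'(4/3) = 4. Indeed ∫_0^4/3 (cos(15*π*x/4) + 3) dx = 4, so the data are compatible. The solution is then unique only up to an additive constant (fix it e.g. by requiring ∫_0^4/3 u dx = 0).


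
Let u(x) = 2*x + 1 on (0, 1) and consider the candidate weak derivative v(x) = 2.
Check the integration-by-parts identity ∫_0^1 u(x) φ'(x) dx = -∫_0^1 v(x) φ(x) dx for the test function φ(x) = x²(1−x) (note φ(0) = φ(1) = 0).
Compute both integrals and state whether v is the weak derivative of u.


LHS = -1/6, RHS = -1/6. Yes, v = u' weakly.

u(x) = 2*x + 1, classical derivative u'(x) = 2.
φ(x) = x²(1−x), so φ'(x) = x*(2 - 3*x).
Note φ(0) = φ(1) = 0, so the boundary term u·φ vanishes.
LHS = ∫_0^1 u(x) φ'(x) dx = ∫_0^1 (-6*x^3 + x^2 + 2*x) dx. Term by term:
  ∫_0^1 -6*x^3 dx = -3/2;  ∫_0^1 x^2 dx = 1/3;  ∫_0^1 2*x dx = 1.
Sum: -3/2 + 1/3 + 1 = -1/6.
So LHS = -1/6.
∫_0^1 v(x) φ(x) dx = ∫_0^1 (-2*x^3 + 2*x^2) dx. Term by term:
  ∫_0^1 -2*x^3 dx = -1/2;  ∫_0^1 2*x^2 dx = 2/3.
Sum: -1/2 + 2/3 = 1/6.
So RHS = -∫_0^1 v(x) φ(x) dx = -1/6.
LHS = RHS, so the identity holds for this test φ.
Moreover u is smooth here and v(x) = u'(x) = 2 pointwise, so the identity holds for every test function. Hence v is the weak derivative of u.


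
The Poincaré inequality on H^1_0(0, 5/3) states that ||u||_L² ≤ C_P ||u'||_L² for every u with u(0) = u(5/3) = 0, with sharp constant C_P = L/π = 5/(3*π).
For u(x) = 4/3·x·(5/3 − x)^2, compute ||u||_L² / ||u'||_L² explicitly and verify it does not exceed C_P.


||u||_L² / ||u'||_L² = 5*sqrt(14)/42 < C_P = 5/(3*π).

u(x) = 4/3·x·(5/3 − x)^2, so u'(x) = 4*x^2 - 80*x/9 + 100/27.
u(x) = 4/3·x·(5/3 − x)^2 vanishes at x = 0 and x = 5/3, so u ∈ H^1_0(0, 5/3). Differentiate via the product rule and integrate the resulting polynomials term by term.
  ∫_0^5/3 u² dx = ∫_0^5/3 (16*x^6/9 - 320*x^5/27 + 800*x^4/27 - 8000*x^3/243 + 10000*x^2/729) dx. Term by term:
    ∫_0^5/3 16*x^6/9 dx = 1250000/137781;  ∫_0^5/3 -320*x^5/27 dx = -2500000/59049;  ∫_0^5/3 800*x^4/27 dx = 500000/6561;
    ∫_0^5/3 -8000*x^3/243 dx = -1250000/19683;  ∫_0^5/3 10000*x^2/729 dx = 1250000/59049.
  Sum: 1250000/137781 − 2500000/59049 + 500000/6561 − 1250000/19683 + 1250000/59049 = 250000/413343.
  ∫_0^5/3 (u')² dx = ∫_0^5/3 (16*x^4 - 640*x^3/9 + 8800*x^2/81 - 16000*x/243 + 10000/729) dx. Term by term:
    ∫_0^5/3 16*x^4 dx = 10000/243;  ∫_0^5/3 -640*x^3/9 dx = -100000/729;  ∫_0^5/3 8800*x^2/81 dx = 1100000/6561;
    ∫_0^5/3 -16000*x/243 dx = -200000/2187;  ∫_0^5/3 10000/729 dx = 50000/2187.
  Sum: 10000/243 − 100000/729 + 1100000/6561 − 200000/2187 + 50000/2187 = 20000/6561.
∫_0^5/3 u² dx = 250000/413343, so ||u||_L² = 500*sqrt(7)/1701.
∫_0^5/3 (u')² dx = 20000/6561, so ||u'||_L² = 100*sqrt(2)/81.
Ratio ||u||_L² / ||u'||_L² = 5*sqrt(14)/42.
Sharp Poincaré constant on H^1_0(0, 5/3) is C_P = L/π = 5/(3*π), achieved by sin(3*π/5·x).
A polynomial bump cannot attain the sharp Poincaré constant (only the first sine eigenfunction does), so the ratio is strictly less than C_P, consistent with ||u||_L² ≤ C_P ||u'||_L².


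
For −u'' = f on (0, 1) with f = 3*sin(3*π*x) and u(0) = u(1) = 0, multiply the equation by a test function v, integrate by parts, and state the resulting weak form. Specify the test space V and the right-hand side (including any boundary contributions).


V = H^1_0(0, 1) (so v(0) = v(1) = 0); weak form: ∫_0^1 u'v' dx = ∫_0^1 (3*sin(3*π*x)) v dx for all v ∈ V.

Multiply both sides by a test function v and integrate from 0 to 1:
  ∫_0^1 −u''(x) v(x) dx = ∫_0^1 f(x) v(x) dx.
Integrate the LHS by parts once:
  ∫_0^1 −u'' v dx = −[u'(x) v(x)]_0^1 + ∫_0^1 u'(x) v'(x) dx.
Thus ∫_0^1 u'(x) v'(x) dx = ∫_0^1 f(x) v(x) dx + [u'(x) v(x)]_0^1.
Choose V so that boundary terms are either known or forced to vanish.
u is Dirichlet: u(0) = u(1) = 0. Let V = H^1_0(0, 1); then v(0) = v(1) = 0, and [u' v]_0^1 = 0.
Weak formulation: find u (satisfying any essential BC) such that ∫_0^1 u'(x) v'(x) dx = ∫_0^1 f v dx for all v ∈ V.
Substituting f(x) = 3*sin(3*π*x), the right-hand side is ∫_0^1 (3*sin(3*π*x)) v dx.


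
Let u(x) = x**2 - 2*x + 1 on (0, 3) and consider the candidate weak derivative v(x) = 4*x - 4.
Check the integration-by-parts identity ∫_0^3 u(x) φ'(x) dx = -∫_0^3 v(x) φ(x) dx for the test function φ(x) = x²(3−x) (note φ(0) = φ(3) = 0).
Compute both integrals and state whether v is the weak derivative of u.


LHS = -54/5, RHS = -108/5. No, v is not the weak derivative of u.

u(x) = x**2 - 2*x + 1, classical derivative u'(x) = 2*x - 2.
φ(x) = x²(3−x), so φ'(x) = 3*x*(2 - x).
Note φ(0) = φ(3) = 0, so the boundary term u·φ vanishes.
LHS = ∫_0^3 u(x) φ'(x) dx = ∫_0^3 (-3*x^4 + 12*x^3 - 15*x^2 + 6*x) dx. Term by term:
  ∫_0^3 -3*x^4 dx = -729/5;  ∫_0^3 12*x^3 dx = 243;  ∫_0^3 -15*x^2 dx = -135;
  ∫_0^3 6*x dx = 27.
Sum: -729/5 + 243 − 135 + 27 = -54/5.
So LHS = -54/5.
∫_0^3 v(x) φ(x) dx = ∫_0^3 (-4*x^4 + 16*x^3 - 12*x^2) dx. Term by term:
  ∫_0^3 -4*x^4 dx = -972/5;  ∫_0^3 16*x^3 dx = 324;  ∫_0^3 -12*x^2 dx = -108.
Sum: -972/5 + 324 − 108 = 108/5.
So RHS = -∫_0^3 v(x) φ(x) dx = -108/5.
LHS − RHS = 54/5 ≠ 0, so the identity fails.
(For a valid weak derivative the identity must hold for EVERY test function, in particular this one. The failure shows v is NOT the weak derivative of u.)
Correct weak derivative would be u'(x) = 2*x - 2.


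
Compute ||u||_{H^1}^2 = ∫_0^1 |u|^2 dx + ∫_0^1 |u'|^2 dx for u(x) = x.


||u||_{H^1}^2 = 4/3

The H^1 norm (squared) on an interval (0, L) is
  ||u||_{H^1}^2 = ∫_0^L u(x)^2 dx + ∫_0^L u'(x)^2 dx.
Compute u'(x) = 1.
Then u(x)^2 = x**2 and u'(x)^2 = 1.
Integrate each monomial from 0 to 1 using ∫_0^1 c·x^n dx = c·1^(n+1)/(n+1):
  ∫_0^1 u(x)^2 dx = ∫_0^1 (x^2) dx. Term by term:
    ∫_0^1 x^2 dx = 1/3.
  ∫_0^1 u'(x)^2 dx = ∫_0^1 (1) dx. Term by term:
    ∫_0^1 1 dx = 1.
Adding: ||u||_{H^1}^2 = 1/3 + 1 = 4/3.


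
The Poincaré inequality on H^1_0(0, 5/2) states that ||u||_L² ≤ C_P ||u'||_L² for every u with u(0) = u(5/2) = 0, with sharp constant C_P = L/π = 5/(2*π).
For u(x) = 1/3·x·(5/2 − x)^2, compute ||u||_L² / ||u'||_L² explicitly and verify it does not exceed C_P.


||u||_L² / ||u'||_L² = 5*sqrt(14)/28 < C_P = 5/(2*π).

u(x) = 1/3·x·(5/2 − x)^2, so u'(x) = (2*x - 5)*(6*x - 5)/12.
u(x) = 1/3·x·(5/2 − x)^2 vanishes at x = 0 and x = 5/2, so u ∈ H^1_0(0, 5/2). Differentiate via the product rule and integrate the resulting polynomials term by term.
  ∫_0^5/2 u² dx = ∫_0^5/2 (x^6/9 - 10*x^5/9 + 25*x^4/6 - 125*x^3/18 + 625*x^2/144) dx. Term by term:
    ∫_0^5/2 x^6/9 dx = 78125/8064;  ∫_0^5/2 -10*x^5/9 dx = -78125/1728;  ∫_0^5/2 25*x^4/6 dx = 15625/192;
    ∫_0^5/2 -125*x^3/18 dx = -78125/1152;  ∫_0^5/2 625*x^2/144 dx = 78125/3456.
  Sum: 78125/8064 − 78125/1728 + 15625/192 − 78125/1152 + 78125/3456 = 15625/24192.
  ∫_0^5/2 (u')² dx = ∫_0^5/2 (x^4 - 20*x^3/3 + 275*x^2/18 - 125*x/9 + 625/144) dx. Term by term:
    ∫_0^5/2 x^4 dx = 625/32;  ∫_0^5/2 -20*x^3/3 dx = -3125/48;  ∫_0^5/2 275*x^2/18 dx = 34375/432;
    ∫_0^5/2 -125*x/9 dx = -3125/72;  ∫_0^5/2 625/144 dx = 3125/288.
  Sum: 625/32 − 3125/48 + 34375/432 − 3125/72 + 3125/288 = 625/432.
∫_0^5/2 u² dx = 15625/24192, so ||u||_L² = 125*sqrt(42)/1008.
∫_0^5/2 (u')² dx = 625/432, so ||u'||_L² = 25*sqrt(3)/36.
Ratio ||u||_L² / ||u'||_L² = 5*sqrt(14)/28.
Sharp Poincaré constant on H^1_0(0, 5/2) is C_P = L/π = 5/(2*π), achieved by sin(2*π/5·x).
A polynomial bump cannot attain the sharp Poincaré constant (only the first sine eigenfunction does), so the ratio is strictly less than C_P, consistent with ||u||_L² ≤ C_P ||u'||_L².


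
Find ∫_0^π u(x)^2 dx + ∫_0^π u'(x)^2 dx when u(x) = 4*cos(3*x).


||u||_{H^1(0,π)}^2 = 80*π

u'(x) = -12*sin(3*x).
Expand u² and (u')² and integrate term by term on (0, π), using: for integers n ≥ 1, ∫_0^π sin²(nx) dx = ∫_0^π cos²(nx) dx = π/2; for n ≠ n', ∫_0^π sin(nx)sin(n'x) dx = ∫_0^π cos(nx)cos(n'x) dx = 0; and by product-to-sum, ∫_0^π sin(nx)cos(n'x) dx = ½∫_0^π [sin((n+n')x) + sin((n−n')x)] dx, which is 0 when n+n' is even and 2n/(n²−n'²) when n+n' is odd (it need not vanish on (0, π)).
  u² squared terms: (4)²·∫cos(3x)² dx = 16·π/2 = 8*π.
  So ∫_0^π u² dx = 8*π.
  (u')² squared terms: (-12)²·∫sin(3x)² dx = 144·π/2 = 72*π.
  So ∫_0^π (u')² dx = 72*π.
||u||_{H^1}^2 = (8*π) + (72*π) = 80*π.


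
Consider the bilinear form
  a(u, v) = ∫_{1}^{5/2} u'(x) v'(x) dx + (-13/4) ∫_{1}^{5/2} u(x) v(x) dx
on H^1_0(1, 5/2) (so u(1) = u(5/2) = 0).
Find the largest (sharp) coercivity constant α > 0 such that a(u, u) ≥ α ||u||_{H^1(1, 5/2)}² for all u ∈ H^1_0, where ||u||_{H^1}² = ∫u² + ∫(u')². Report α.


α = (-117 + 16*π^2)/(4*(9 + 4*π^2))

Coercivity of a(·,·) on H^1_0(1, 5/2) means a(u, u) ≥ α ||u||_{H^1}² for every u ∈ H^1_0.
The interval has length L = 3/2, and Poincaré/coercivity depend only on L. Here a(u, u) = ∫(u')² + (-13/4)·∫u².
Here c = -13/4 < 0 with |c| < (π/L)² = 4*π^2/9, so coercivity still holds. The condition a(u,u) ≥ α||u||_{H^1}² reads (1−α)∫(u')² ≥ (α−c)∫u². Any admissible α is ≤ 1 (rapidly oscillating u have ∫u²/∫(u')² → 0), and α = 1 would force 0 ≥ (1−c)∫u², impossible since c < 1; so 1−α > 0. By the sharp Poincaré inequality on H^1_0 of an interval of length L, ∫(u')² ≥ (π/L)²∫u² with equality for the first sine mode sin(π(x−x₀)/L) (x₀ the left endpoint), so the inequality holds for all u iff (1−α)(π/L)² ≥ α − c, i.e. α ≤ ((π/L)² + c)/((π/L)² + 1) = (1 + c(L/π)²)/(1 + (L/π)²). (Direct route, valid since c ≤ 0: Poincaré gives c∫u² ≥ c(L/π)²∫(u')², so a(u,u) ≥ (1 + c(L/π)²)∫(u')², while ||u||_{H^1}² ≤ (1 + (L/π)²)∫(u')²; dividing yields the same α.) With (π/L)² = 4*π^2/9 and c = -13/4, the largest admissible constant is α = ((π/L)² + c)/((π/L)² + 1).
Simplifying, α = (-117 + 16*π^2)/(4*(9 + 4*π^2)).


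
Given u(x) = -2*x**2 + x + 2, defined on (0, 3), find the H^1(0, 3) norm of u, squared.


||u||_{H^1}^2 = 957/5

The H^1 norm (squared) on an interval (0, L) is
  ||u||_{H^1}^2 = ∫_0^L u(x)^2 dx + ∫_0^L u'(x)^2 dx.
Compute u'(x) = 1 - 4*x.
Then u(x)^2 = 4*x**4 - 4*x**3 - 7*x**2 + 4*x + 4 and u'(x)^2 = 16*x**2 - 8*x + 1.
Integrate each monomial from 0 to 3 using ∫_0^3 c·x^n dx = c·3^(n+1)/(n+1):
  ∫_0^3 u(x)^2 dx = ∫_0^3 (4*x^4 - 4*x^3 - 7*x^2 + 4*x + 4) dx. Term by term:
    ∫_0^3 4*x^4 dx = 972/5;  ∫_0^3 -4*x^3 dx = -81;  ∫_0^3 -7*x^2 dx = -63;
    ∫_0^3 4*x dx = 18;  ∫_0^3 4 dx = 12.
  Sum: 972/5 − 81 − 63 + 18 + 12 = 402/5.
  ∫_0^3 u'(x)^2 dx = ∫_0^3 (16*x^2 - 8*x + 1) dx. Term by term:
    ∫_0^3 16*x^2 dx = 144;  ∫_0^3 -8*x dx = -36;  ∫_0^3 1 dx = 3.
  Sum: 144 − 36 + 3 = 111.
Adding: ||u||_{H^1}^2 = 402/5 + 111 = 957/5.


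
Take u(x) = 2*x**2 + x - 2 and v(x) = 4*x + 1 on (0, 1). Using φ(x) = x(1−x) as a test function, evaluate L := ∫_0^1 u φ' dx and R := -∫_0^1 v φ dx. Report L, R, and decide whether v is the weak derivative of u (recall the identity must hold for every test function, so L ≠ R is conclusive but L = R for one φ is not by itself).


LHS = -1/2, RHS = -1/2. Yes, v = u' weakly.

u(x) = 2*x**2 + x - 2, classical derivative u'(x) = 4*x + 1.
φ(x) = x(1−x), so φ'(x) = 1 - 2*x.
Note φ(0) = φ(1) = 0, so the boundary term u·φ vanishes.
LHS = ∫_0^1 u(x) φ'(x) dx = ∫_0^1 (-4*x^3 + 5*x - 2) dx. Term by term:
  ∫_0^1 -4*x^3 dx = -1;  ∫_0^1 5*x dx = 5/2;  ∫_0^1 -2 dx = -2.
Sum: -1 + 5/2 − 2 = -1/2.
So LHS = -1/2.
∫_0^1 v(x) φ(x) dx = ∫_0^1 (-4*x^3 + 3*x^2 + x) dx. Term by term:
  ∫_0^1 -4*x^3 dx = -1;  ∫_0^1 3*x^2 dx = 1;  ∫_0^1 x dx = 1/2.
Sum: -1 + 1 + 1/2 = 1/2.
So RHS = -∫_0^1 v(x) φ(x) dx = -1/2.
LHS = RHS, so the identity holds for this test φ.
Moreover u is smooth here and v(x) = u'(x) = 4*x + 1 pointwise, so the identity holds for every test function. Hence v is the weak derivative of u.


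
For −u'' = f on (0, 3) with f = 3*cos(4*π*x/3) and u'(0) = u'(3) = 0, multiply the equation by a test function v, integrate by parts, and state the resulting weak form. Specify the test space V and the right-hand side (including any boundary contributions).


V = H^1(0, 3) (no boundary constraint on v; u is determined up to an additive constant); weak form: ∫_0^3 u'v' dx = ∫_0^3 (3*cos(4*π*x/3)) v dx for all v ∈ V.

Multiply both sides by a test function v and integrate from 0 to 3:
  ∫_0^3 −u''(x) v(x) dx = ∫_0^3 f(x) v(x) dx.
Integrate the LHS by parts once:
  ∫_0^3 −u'' v dx = −[u'(x) v(x)]_0^3 + ∫_0^3 u'(x) v'(x) dx.
Thus ∫_0^3 u'(x) v'(x) dx = ∫_0^3 f(x) v(x) dx + [u'(x) v(x)]_0^3.
Choose V so that boundary terms are either known or forced to vanish.
u has homogeneous Neumann: u'(0) = u'(3) = 0. So [u' v]_0^3 = 0·v(3) − 0·v(0) = 0 for any v; take V = H^1(0, 3).
Weak formulation: find u (satisfying any essential BC) such that ∫_0^3 u'(x) v'(x) dx = ∫_0^3 f v dx for all v ∈ V (homogeneous Neumann, so boundary terms vanish).
Substituting f(x) = 3*cos(4*π*x/3), the right-hand side is ∫_0^3 (3*cos(4*π*x/3)) v dx.
Compatibility check (pure Neumann): taking v ≡ 1 ∈ V gives 0 = ∫_0^3 f dx + (0) − (0), i.e. ∫_0^3 f dx must equal u'(0) − u'(3) = 0. Indeed ∫_0^3 (3*cos(4*π*x/3)) dx = 0, so the data are compatible. The solution is then unique only up to an additive constant (fix it e.g. by requiring ∫_0^3 u dx = 0).


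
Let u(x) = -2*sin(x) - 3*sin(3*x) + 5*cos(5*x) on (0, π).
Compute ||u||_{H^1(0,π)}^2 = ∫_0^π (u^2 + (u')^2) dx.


||u||_{H^1(0,π)}^2 = 374*π

u'(x) = -25*sin(5*x) - 2*cos(x) - 9*cos(3*x).
Expand u² and (u')² and integrate term by term on (0, π), using: for integers n ≥ 1, ∫_0^π sin²(nx) dx = ∫_0^π cos²(nx) dx = π/2; for n ≠ n', ∫_0^π sin(nx)sin(n'x) dx = ∫_0^π cos(nx)cos(n'x) dx = 0; and by product-to-sum, ∫_0^π sin(nx)cos(n'x) dx = ½∫_0^π [sin((n+n')x) + sin((n−n')x)] dx, which is 0 when n+n' is even and 2n/(n²−n'²) when n+n' is odd (it need not vanish on (0, π)).
  u² squared terms: (-3)²·∫sin(3x)² dx = 9·π/2 = 9*π/2;  (-2)²·∫sin(x)² dx = 4·π/2 = 2*π;  (5)²·∫cos(5x)² dx = 25·π/2 = 25*π/2.
  u² cross terms: 2·(-3)·(-2)·∫sin(3x)·sin(x) dx = 12·(0) = 0;  2·(-3)·(5)·∫sin(3x)·cos(5x) dx = -30·(0) = 0;  2·(-2)·(5)·∫sin(x)·cos(5x) dx = -20·(0) = 0.
  So ∫_0^π u² dx = 9*π/2 + 2*π + 25*π/2 + 0 + 0 + 0 = 19*π.
  (u')² squared terms: (-25)²·∫sin(5x)² dx = 625·π/2 = 625*π/2;  (-9)²·∫cos(3x)² dx = 81·π/2 = 81*π/2;  (-2)²·∫cos(x)² dx = 4·π/2 = 2*π.
  (u')² cross terms: 2·(-25)·(-9)·∫sin(5x)·cos(3x) dx = 450·(0) = 0;  2·(-25)·(-2)·∫sin(5x)·cos(x) dx = 100·(0) = 0;  2·(-9)·(-2)·∫cos(3x)·cos(x) dx = 36·(0) = 0.
  So ∫_0^π (u')² dx = 625*π/2 + 81*π/2 + 2*π + 0 + 0 + 0 = 355*π.
||u||_{H^1}^2 = (19*π) + (355*π) = 374*π.


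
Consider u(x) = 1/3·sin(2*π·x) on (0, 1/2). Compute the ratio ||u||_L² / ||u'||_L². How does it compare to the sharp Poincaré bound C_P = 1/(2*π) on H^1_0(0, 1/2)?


||u||_L² / ||u'||_L² = 1/(2*π) = C_P.

u(x) = 1/3·sin(2*π·x), so u'(x) = 2*π*cos(2*π*x)/3.
Writing u(x) = A·sin(kπx/L) with A = 1/3 and k = 1, use ∫_0^L sin²(kπx/L) dx = L/2 and ∫_0^L cos²(kπx/L) dx = L/2.
u² = 1/9·sin²(2*π·x) and (u')² = 4*π^2/9·cos²(2*π·x), and each of sin², cos² integrates to L/2 = 1/4 over (0, 1/2).
∫_0^1/2 u² dx = 1/36, so ||u||_L² = 1/6.
∫_0^1/2 (u')² dx = π^2/9, so ||u'||_L² = π/3.
Ratio ||u||_L² / ||u'||_L² = 1/(2*π).
Sharp Poincaré constant on H^1_0(0, 1/2) is C_P = L/π = 1/(2*π), achieved by sin(2*π·x).
This is the k = 1 eigenfunction (up to amplitude), so the ratio equals the sharp Poincaré constant exactly.


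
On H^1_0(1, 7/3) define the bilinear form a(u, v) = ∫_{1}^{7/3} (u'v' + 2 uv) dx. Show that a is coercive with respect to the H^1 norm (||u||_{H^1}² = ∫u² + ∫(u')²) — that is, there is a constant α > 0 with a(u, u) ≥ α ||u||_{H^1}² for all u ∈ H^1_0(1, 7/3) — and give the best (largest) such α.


α = 1

Coercivity of a(·,·) on H^1_0(1, 7/3) means a(u, u) ≥ α ||u||_{H^1}² for every u ∈ H^1_0.
The interval has length L = 4/3, and Poincaré/coercivity depend only on L. Here a(u, u) = ∫(u')² + (2)·∫u².
Here c = 2 ≥ 1, so a(u,u) = ∫(u')² + c∫u² ≥ ∫(u')² + ∫u² = ||u||_{H^1}², i.e. α = 1 works. No larger α is possible: a(u,u) ≥ α||u||_{H^1}² means (1−α)∫(u')² ≥ (α−c)∫u², and for the modes u_n = sin(nπ(x−x₀)/L) (x₀ the left endpoint) one has ∫u_n²/∫(u_n')² = (L/(nπ))² → 0, so a(u_n,u_n)/||u_n||_{H^1}² → 1. Hence the optimal constant is α = 1.
Therefore α = 1.


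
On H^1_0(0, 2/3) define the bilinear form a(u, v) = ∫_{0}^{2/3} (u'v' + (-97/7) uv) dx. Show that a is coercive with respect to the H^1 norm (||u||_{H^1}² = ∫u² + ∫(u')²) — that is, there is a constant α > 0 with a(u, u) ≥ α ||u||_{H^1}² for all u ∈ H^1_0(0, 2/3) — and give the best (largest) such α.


α = (-388 + 63*π^2)/(7*(4 + 9*π^2))

Coercivity of a(·,·) on H^1_0(0, 2/3) means a(u, u) ≥ α ||u||_{H^1}² for every u ∈ H^1_0.
The interval has length L = 2/3, and Poincaré/coercivity depend only on L. Here a(u, u) = ∫(u')² + (-97/7)·∫u².
Here c = -97/7 < 0 with |c| < (π/L)² = 9*π^2/4, so coercivity still holds. The condition a(u,u) ≥ α||u||_{H^1}² reads (1−α)∫(u')² ≥ (α−c)∫u². Any admissible α is ≤ 1 (rapidly oscillating u have ∫u²/∫(u')² → 0), and α = 1 would force 0 ≥ (1−c)∫u², impossible since c < 1; so 1−α > 0. By the sharp Poincaré inequality on H^1_0 of an interval of length L, ∫(u')² ≥ (π/L)²∫u² with equality for the first sine mode sin(π(x−x₀)/L) (x₀ the left endpoint), so the inequality holds for all u iff (1−α)(π/L)² ≥ α − c, i.e. α ≤ ((π/L)² + c)/((π/L)² + 1) = (1 + c(L/π)²)/(1 + (L/π)²). (Direct route, valid since c ≤ 0: Poincaré gives c∫u² ≥ c(L/π)²∫(u')², so a(u,u) ≥ (1 + c(L/π)²)∫(u')², while ||u||_{H^1}² ≤ (1 + (L/π)²)∫(u')²; dividing yields the same α.) With (π/L)² = 9*π^2/4 and c = -97/7, the largest admissible constant is α = ((π/L)² + c)/((π/L)² + 1).
Simplifying, α = (-388 + 63*π^2)/(7*(4 + 9*π^2)).


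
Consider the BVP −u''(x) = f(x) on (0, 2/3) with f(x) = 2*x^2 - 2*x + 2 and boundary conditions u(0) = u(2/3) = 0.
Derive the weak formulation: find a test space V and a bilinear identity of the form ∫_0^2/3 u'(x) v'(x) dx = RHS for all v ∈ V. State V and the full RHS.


V = H^1_0(0, 2/3) (so v(0) = v(2/3) = 0); weak form: ∫_0^2/3 u'v' dx = ∫_0^2/3 (2*x^2 - 2*x + 2) v dx for all v ∈ V.

Multiply both sides by a test function v and integrate from 0 to 2/3:
  ∫_0^2/3 −u''(x) v(x) dx = ∫_0^2/3 f(x) v(x) dx.
Integrate the LHS by parts once:
  ∫_0^2/3 −u'' v dx = −[u'(x) v(x)]_0^2/3 + ∫_0^2/3 u'(x) v'(x) dx.
Thus ∫_0^2/3 u'(x) v'(x) dx = ∫_0^2/3 f(x) v(x) dx + [u'(x) v(x)]_0^2/3.
Choose V so that boundary terms are either known or forced to vanish.
u is Dirichlet: u(0) = u(2/3) = 0. Let V = H^1_0(0, 2/3); then v(0) = v(2/3) = 0, and [u' v]_0^2/3 = 0.
Weak formulation: find u (satisfying any essential BC) such that ∫_0^2/3 u'(x) v'(x) dx = ∫_0^2/3 f v dx for all v ∈ V.
Substituting f(x) = 2*x^2 - 2*x + 2, the right-hand side is ∫_0^2/3 (2*x^2 - 2*x + 2) v dx.


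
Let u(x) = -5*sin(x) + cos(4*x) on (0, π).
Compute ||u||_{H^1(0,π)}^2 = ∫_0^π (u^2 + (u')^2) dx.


||u||_{H^1(0,π)}^2 = 68/3 + 67*π/2

u'(x) = -4*sin(4*x) - 5*cos(x).
Expand u² and (u')² and integrate term by term on (0, π), using: for integers n ≥ 1, ∫_0^π sin²(nx) dx = ∫_0^π cos²(nx) dx = π/2; for n ≠ n', ∫_0^π sin(nx)sin(n'x) dx = ∫_0^π cos(nx)cos(n'x) dx = 0; and by product-to-sum, ∫_0^π sin(nx)cos(n'x) dx = ½∫_0^π [sin((n+n')x) + sin((n−n')x)] dx, which is 0 when n+n' is even and 2n/(n²−n'²) when n+n' is odd (it need not vanish on (0, π)).
  u² squared terms: (-5)²·∫sin(x)² dx = 25·π/2 = 25*π/2;  (1)²·∫cos(4x)² dx = 1·π/2 = π/2.
  u² cross terms: 2·(-5)·(1)·∫sin(x)·cos(4x) dx = -10·(-2/15) = 4/3.
  So ∫_0^π u² dx = 25*π/2 + π/2 + 4/3 = 4/3 + 13*π.
  (u')² squared terms: (-5)²·∫cos(x)² dx = 25·π/2 = 25*π/2;  (-4)²·∫sin(4x)² dx = 16·π/2 = 8*π.
  (u')² cross terms: 2·(-5)·(-4)·∫cos(x)·sin(4x) dx = 40·(8/15) = 64/3.
  So ∫_0^π (u')² dx = 25*π/2 + 8*π + 64/3 = 64/3 + 41*π/2.
||u||_{H^1}^2 = (4/3 + 13*π) + (64/3 + 41*π/2) = 68/3 + 67*π/2.


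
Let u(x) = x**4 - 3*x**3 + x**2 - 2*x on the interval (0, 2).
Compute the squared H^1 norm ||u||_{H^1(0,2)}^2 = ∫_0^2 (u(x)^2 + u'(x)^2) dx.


||u||_{H^1}^2 = 4616/63

The H^1 norm (squared) on an interval (0, L) is
  ||u||_{H^1}^2 = ∫_0^L u(x)^2 dx + ∫_0^L u'(x)^2 dx.
Compute u'(x) = 4*x**3 - 9*x**2 + 2*x - 2.
Then u(x)^2 = x**8 - 6*x**7 + 11*x**6 - 10*x**5 + 13*x**4 - 4*x**3 + 4*x**2 and u'(x)^2 = 16*x**6 - 72*x**5 + 97*x**4 - 52*x**3 + 40*x**2 - 8*x + 4.
Integrate each monomial from 0 to 2 using ∫_0^2 c·x^n dx = c·2^(n+1)/(n+1):
  ∫_0^2 u(x)^2 dx = ∫_0^2 (x^8 - 6*x^7 + 11*x^6 - 10*x^5 + 13*x^4 - 4*x^3 + 4*x^2) dx. Term by term:
    ∫_0^2 x^8 dx = 512/9;  ∫_0^2 -6*x^7 dx = -192;  ∫_0^2 11*x^6 dx = 1408/7;
    ∫_0^2 -10*x^5 dx = -320/3;  ∫_0^2 13*x^4 dx = 416/5;  ∫_0^2 -4*x^3 dx = -16;
    ∫_0^2 4*x^2 dx = 32/3.
  Sum: 512/9 − 192 + 1408/7 − 320/3 + 416/5 − 16 + 32/3 = 11728/315.
  ∫_0^2 u'(x)^2 dx = ∫_0^2 (16*x^6 - 72*x^5 + 97*x^4 - 52*x^3 + 40*x^2 - 8*x + 4) dx. Term by term:
    ∫_0^2 16*x^6 dx = 2048/7;  ∫_0^2 -72*x^5 dx = -768;  ∫_0^2 97*x^4 dx = 3104/5;
    ∫_0^2 -52*x^3 dx = -208;  ∫_0^2 40*x^2 dx = 320/3;  ∫_0^2 -8*x dx = -16;
    ∫_0^2 4 dx = 8.
  Sum: 2048/7 − 768 + 3104/5 − 208 + 320/3 − 16 + 8 = 3784/105.
Adding: ||u||_{H^1}^2 = 11728/315 + 3784/105 = 4616/63.


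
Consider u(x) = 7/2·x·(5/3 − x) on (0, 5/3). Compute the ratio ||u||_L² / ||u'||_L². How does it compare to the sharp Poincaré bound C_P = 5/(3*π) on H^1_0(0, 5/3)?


||u||_L² / ||u'||_L² = sqrt(10)/6 < C_P = 5/(3*π).

u(x) = 7/2·x·(5/3 − x), so u'(x) = 35/6 - 7*x.
u(x) = 7/2·x·(5/3 − x) vanishes at x = 0 and x = 5/3, so u ∈ H^1_0(0, 5/3). Differentiate via the product rule and integrate the resulting polynomials term by term.
  ∫_0^5/3 u² dx = ∫_0^5/3 (49*x^4/4 - 245*x^3/6 + 1225*x^2/36) dx. Term by term:
    ∫_0^5/3 49*x^4/4 dx = 30625/972;  ∫_0^5/3 -245*x^3/6 dx = -153125/1944;  ∫_0^5/3 1225*x^2/36 dx = 153125/2916.
  Sum: 30625/972 − 153125/1944 + 153125/2916 = 30625/5832.
  ∫_0^5/3 (u')² dx = ∫_0^5/3 (49*x^2 - 245*x/3 + 1225/36) dx. Term by term:
    ∫_0^5/3 49*x^2 dx = 6125/81;  ∫_0^5/3 -245*x/3 dx = -6125/54;  ∫_0^5/3 1225/36 dx = 6125/108.
  Sum: 6125/81 − 6125/54 + 6125/108 = 6125/324.
∫_0^5/3 u² dx = 30625/5832, so ||u||_L² = 175*sqrt(2)/108.
∫_0^5/3 (u')² dx = 6125/324, so ||u'||_L² = 35*sqrt(5)/18.
Ratio ||u||_L² / ||u'||_L² = sqrt(10)/6.
Sharp Poincaré constant on H^1_0(0, 5/3) is C_P = L/π = 5/(3*π), achieved by sin(3*π/5·x).
A polynomial bump cannot attain the sharp Poincaré constant (only the first sine eigenfunction does), so the ratio is strictly less than C_P, consistent with ||u||_L² ≤ C_P ||u'||_L².


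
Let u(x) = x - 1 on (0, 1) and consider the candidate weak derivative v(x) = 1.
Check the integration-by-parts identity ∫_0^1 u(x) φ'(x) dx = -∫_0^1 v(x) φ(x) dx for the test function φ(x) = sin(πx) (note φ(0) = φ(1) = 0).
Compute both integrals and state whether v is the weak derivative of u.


LHS = -2/π, RHS = -2/π. Yes, v = u' weakly.

u(x) = x - 1, classical derivative u'(x) = 1.
φ(x) = sin(πx), so φ'(x) = π*cos(π*x).
Note φ(0) = φ(1) = 0, so the boundary term u·φ vanishes.
LHS = ∫_0^1 u(x) φ'(x) dx = ∫_0^1 (π*x*cos(π*x) - π*cos(π*x)) dx. Term by term:
  ∫_0^1 -π*cos(π*x) dx = 0;  ∫_0^1 π*x*cos(π*x) dx = -2/π.
Sum: 0 − 2/π = -2/π.
So LHS = -2/π.
∫_0^1 v(x) φ(x) dx = ∫_0^1 (sin(π*x)) dx. Term by term:
  ∫_0^1 sin(π*x) dx = 2/π.
So RHS = -∫_0^1 v(x) φ(x) dx = -2/π.
LHS = RHS, so the identity holds for this test φ.
Moreover u is smooth here and v(x) = u'(x) = 1 pointwise, so the identity holds for every test function. Hence v is the weak derivative of u.


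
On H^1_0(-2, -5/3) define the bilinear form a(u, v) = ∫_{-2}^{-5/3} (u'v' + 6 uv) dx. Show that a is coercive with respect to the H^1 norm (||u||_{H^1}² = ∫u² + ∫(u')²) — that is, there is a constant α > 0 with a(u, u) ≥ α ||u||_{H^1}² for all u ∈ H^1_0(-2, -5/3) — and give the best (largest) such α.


α = 1

Coercivity of a(·,·) on H^1_0(-2, -5/3) means a(u, u) ≥ α ||u||_{H^1}² for every u ∈ H^1_0.
The interval has length L = 1/3, and Poincaré/coercivity depend only on L. Here a(u, u) = ∫(u')² + (6)·∫u².
Here c = 6 ≥ 1, so a(u,u) = ∫(u')² + c∫u² ≥ ∫(u')² + ∫u² = ||u||_{H^1}², i.e. α = 1 works. No larger α is possible: a(u,u) ≥ α||u||_{H^1}² means (1−α)∫(u')² ≥ (α−c)∫u², and for the modes u_n = sin(nπ(x−x₀)/L) (x₀ the left endpoint) one has ∫u_n²/∫(u_n')² = (L/(nπ))² → 0, so a(u_n,u_n)/||u_n||_{H^1}² → 1. Hence the optimal constant is α = 1.
Therefore α = 1.


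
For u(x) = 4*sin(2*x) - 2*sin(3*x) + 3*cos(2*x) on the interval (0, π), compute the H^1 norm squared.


||u||_{H^1(0,π)}^2 = -72 + 165*π/2

u'(x) = -6*sin(2*x) + 8*cos(2*x) - 6*cos(3*x).
Expand u² and (u')² and integrate term by term on (0, π), using: for integers n ≥ 1, ∫_0^π sin²(nx) dx = ∫_0^π cos²(nx) dx = π/2; for n ≠ n', ∫_0^π sin(nx)sin(n'x) dx = ∫_0^π cos(nx)cos(n'x) dx = 0; and by product-to-sum, ∫_0^π sin(nx)cos(n'x) dx = ½∫_0^π [sin((n+n')x) + sin((n−n')x)] dx, which is 0 when n+n' is even and 2n/(n²−n'²) when n+n' is odd (it need not vanish on (0, π)).
  u² squared terms: (-2)²·∫sin(3x)² dx = 4·π/2 = 2*π;  (3)²·∫cos(2x)² dx = 9·π/2 = 9*π/2;  (4)²·∫sin(2x)² dx = 16·π/2 = 8*π.
  u² cross terms: 2·(-2)·(3)·∫sin(3x)·cos(2x) dx = -12·(6/5) = -72/5;  2·(-2)·(4)·∫sin(3x)·sin(2x) dx = -16·(0) = 0;  2·(3)·(4)·∫cos(2x)·sin(2x) dx = 24·(0) = 0.
  So ∫_0^π u² dx = 2*π + 9*π/2 + 8*π − 72/5 + 0 + 0 = -72/5 + 29*π/2.
  (u')² squared terms: (-6)²·∫cos(3x)² dx = 36·π/2 = 18*π;  (-6)²·∫sin(2x)² dx = 36·π/2 = 18*π;  (8)²·∫cos(2x)² dx = 64·π/2 = 32*π.
  (u')² cross terms: 2·(-6)·(-6)·∫cos(3x)·sin(2x) dx = 72·(-4/5) = -288/5;  2·(-6)·(8)·∫cos(3x)·cos(2x) dx = -96·(0) = 0;  2·(-6)·(8)·∫sin(2x)·cos(2x) dx = -96·(0) = 0.
  So ∫_0^π (u')² dx = 18*π + 18*π + 32*π − 288/5 + 0 + 0 = -288/5 + 68*π.
||u||_{H^1}^2 = (-72/5 + 29*π/2) + (-288/5 + 68*π) = -72 + 165*π/2.
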